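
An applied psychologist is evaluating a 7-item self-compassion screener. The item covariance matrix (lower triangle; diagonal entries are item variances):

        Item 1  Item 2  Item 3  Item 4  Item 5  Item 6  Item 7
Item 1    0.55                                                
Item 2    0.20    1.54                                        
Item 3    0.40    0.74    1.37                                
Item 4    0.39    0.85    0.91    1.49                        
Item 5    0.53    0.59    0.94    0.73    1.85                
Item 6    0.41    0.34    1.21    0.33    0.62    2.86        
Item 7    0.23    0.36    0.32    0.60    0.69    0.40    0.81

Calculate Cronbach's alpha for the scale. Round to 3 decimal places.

Σσᵢ² = 0.55 + 1.54 + 1.37 + 1.49 + 1.85 + 2.86 + 0.81 = 10.47
Sum of the distinct covariances = 11.79
total variance = 10.47 + 2 × 11.79 = 34.05
α = (k/(k−1))·(1 − Σσᵢ²/total variance) = (7/6)·(1 − 10.47/34.05) = 0.808

Cronbach's alpha = 0.808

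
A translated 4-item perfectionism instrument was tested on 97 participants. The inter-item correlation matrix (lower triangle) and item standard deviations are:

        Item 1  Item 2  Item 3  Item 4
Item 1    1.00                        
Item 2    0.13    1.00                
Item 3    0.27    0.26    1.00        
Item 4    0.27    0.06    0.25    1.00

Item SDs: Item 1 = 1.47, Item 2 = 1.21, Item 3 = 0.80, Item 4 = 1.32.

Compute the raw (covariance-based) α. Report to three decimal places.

α = 0.479

Σσ²ᵢ = 1.47² + 1.21² + 0.80² + 1.32² = 6.0074
Covariances σ_ij = r_ij · s_i · s_j:
  σ(Item 1,Item 2) = 0.13 × 1.47 × 1.21 = 0.2312
  σ(Item 1,Item 3) = 0.27 × 1.47 × 0.80 = 0.3175
  σ(Item 1,Item 4) = 0.27 × 1.47 × 1.32 = 0.5239
  σ(Item 2,Item 3) = 0.26 × 1.21 × 0.80 = 0.2517
  σ(Item 2,Item 4) = 0.06 × 1.21 × 1.32 = 0.0958
  σ(Item 3,Item 4) = 0.25 × 0.80 × 1.32 = 0.2640
σ²_T = Σσ²ᵢ + 2·Σσ_ij = 6.0074 + 2 × 1.6841 = 9.3756
α = (4/3)·(1 − 6.0074/9.3756) = 0.479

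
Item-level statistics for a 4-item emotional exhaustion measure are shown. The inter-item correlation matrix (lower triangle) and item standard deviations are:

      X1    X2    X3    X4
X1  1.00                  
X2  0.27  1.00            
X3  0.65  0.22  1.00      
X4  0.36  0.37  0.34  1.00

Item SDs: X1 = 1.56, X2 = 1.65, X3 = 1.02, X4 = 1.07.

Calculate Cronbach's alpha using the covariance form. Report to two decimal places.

Cronbach's alpha = 0.67

Σσ²ᵢ = 1.56² + 1.65² + 1.02² + 1.07² = 7.3414
Covariances σ_ij = r_ij · s_i · s_j:
  σ(X1,X2) = 0.27 × 1.56 × 1.65 = 0.6950
  σ(X1,X3) = 0.65 × 1.56 × 1.02 = 1.0343
  σ(X1,X4) = 0.36 × 1.56 × 1.07 = 0.6009
  σ(X2,X3) = 0.22 × 1.65 × 1.02 = 0.3703
  σ(X2,X4) = 0.37 × 1.65 × 1.07 = 0.6532
  σ(X3,X4) = 0.34 × 1.02 × 1.07 = 0.3711
σ²_T = Σσ²ᵢ + 2·Σσ_ij = 7.3414 + 2 × 3.7248 = 14.7910
α = (4/3)·(1 − 7.3414/14.7910) = 0.67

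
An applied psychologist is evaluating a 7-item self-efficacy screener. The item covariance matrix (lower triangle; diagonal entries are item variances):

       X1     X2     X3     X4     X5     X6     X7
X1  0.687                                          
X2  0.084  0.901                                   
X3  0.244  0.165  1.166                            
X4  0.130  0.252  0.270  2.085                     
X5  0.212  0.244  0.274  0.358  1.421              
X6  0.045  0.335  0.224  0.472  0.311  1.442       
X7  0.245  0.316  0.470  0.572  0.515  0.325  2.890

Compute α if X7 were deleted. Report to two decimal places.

α = 0.58

Remaining items: X1, X2, X3, X4, X5, X6 (k = 6).
Σσ²ᵢ = 0.687 + 0.901 + 1.166 + 2.085 + 1.421 + 1.442 = 7.702
Var(T) = 7.702 + 2 × 3.620 = 14.942
α (item deleted) = (6/5)·(1 − 7.702/14.942) = 0.58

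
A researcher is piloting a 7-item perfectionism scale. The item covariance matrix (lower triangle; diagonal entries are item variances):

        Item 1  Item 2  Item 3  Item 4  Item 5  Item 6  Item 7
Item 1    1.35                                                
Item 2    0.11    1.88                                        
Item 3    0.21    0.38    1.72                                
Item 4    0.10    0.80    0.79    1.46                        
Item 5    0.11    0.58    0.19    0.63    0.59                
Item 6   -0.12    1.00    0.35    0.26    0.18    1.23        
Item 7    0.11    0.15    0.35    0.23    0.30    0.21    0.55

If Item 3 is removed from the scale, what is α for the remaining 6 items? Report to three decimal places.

α = 0.682

Remaining items: Item 1, Item 2, Item 4, Item 5, Item 6, Item 7 (k = 6).
Σσ²ᵢ = 1.35 + 1.88 + 1.46 + 0.59 + 1.23 + 0.55 = 7.06
total variance = 7.06 + 2 × 4.65 = 16.36
α (item deleted) = (6/5)·(1 − 7.06/16.36) = 0.682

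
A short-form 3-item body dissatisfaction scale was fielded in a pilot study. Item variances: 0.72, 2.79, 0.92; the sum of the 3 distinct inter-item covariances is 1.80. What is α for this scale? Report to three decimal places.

α = 0.672

sum of item variances = 0.72 + 2.79 + 0.92 = 4.43
Sum of distinct covariances = 1.80
σ²_T = sum of item variances + 2·Σcov = 4.43 + 2 × 1.80 = 8.03
α = (3/2)·(1 − 4.43/8.03) = 0.672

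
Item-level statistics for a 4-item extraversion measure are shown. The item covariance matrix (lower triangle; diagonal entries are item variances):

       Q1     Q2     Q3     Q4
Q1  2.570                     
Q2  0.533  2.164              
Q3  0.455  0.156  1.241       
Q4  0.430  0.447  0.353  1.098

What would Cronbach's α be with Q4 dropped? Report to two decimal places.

Remaining items: Q1, Q2, Q3 (k = 3).
Σσᵢ² = 2.570 + 2.164 + 1.241 = 5.975
σ²_total = 5.975 + 2 × 1.144 = 8.263
α (item deleted) = (3/2)·(1 − 5.975/8.263) = 0.42

α = 0.42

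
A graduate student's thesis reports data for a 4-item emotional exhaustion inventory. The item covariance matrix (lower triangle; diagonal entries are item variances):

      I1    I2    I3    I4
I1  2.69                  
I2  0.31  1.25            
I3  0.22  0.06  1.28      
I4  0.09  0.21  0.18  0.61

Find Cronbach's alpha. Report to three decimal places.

Cronbach's alpha = 0.358

sum of item variances = 2.69 + 1.25 + 1.28 + 0.61 = 5.83
Σ_{i<j} σ_ij = 1.07
σ²_T = 5.83 + 2 × 1.07 = 7.97
α = (k/(k−1))·(1 − sum of item variances/σ²_T) = (4/3)·(1 − 5.83/7.97) = 0.358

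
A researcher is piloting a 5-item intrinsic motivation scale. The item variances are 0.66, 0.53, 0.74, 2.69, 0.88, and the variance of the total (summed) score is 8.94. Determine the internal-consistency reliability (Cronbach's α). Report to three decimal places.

α = 0.481

sum of item variances = 0.66 + 0.53 + 0.74 + 2.69 + 0.88 = 5.50
α = (k/(k−1))·(1 − sum of item variances/σ²_T) = (5/4)·(1 − 5.50/8.94) = 0.481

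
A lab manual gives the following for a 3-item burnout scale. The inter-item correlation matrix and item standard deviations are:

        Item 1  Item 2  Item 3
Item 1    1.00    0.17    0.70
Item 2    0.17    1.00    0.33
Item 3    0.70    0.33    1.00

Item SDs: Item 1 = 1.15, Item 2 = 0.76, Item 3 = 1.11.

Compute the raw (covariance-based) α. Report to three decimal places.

Σσ²ᵢ = 1.15² + 0.76² + 1.11² = 3.1322
Covariances σ_ij = r_ij · s_i · s_j:
  σ(Item 1,Item 2) = 0.17 × 1.15 × 0.76 = 0.1486
  σ(Item 1,Item 3) = 0.70 × 1.15 × 1.11 = 0.8935
  σ(Item 2,Item 3) = 0.33 × 0.76 × 1.11 = 0.2784
σ²_T = Σσ²ᵢ + 2·Σσ_ij = 3.1322 + 2 × 1.3205 = 5.7732
α = (3/2)·(1 − 3.1322/5.7732) = 0.686

α = 0.686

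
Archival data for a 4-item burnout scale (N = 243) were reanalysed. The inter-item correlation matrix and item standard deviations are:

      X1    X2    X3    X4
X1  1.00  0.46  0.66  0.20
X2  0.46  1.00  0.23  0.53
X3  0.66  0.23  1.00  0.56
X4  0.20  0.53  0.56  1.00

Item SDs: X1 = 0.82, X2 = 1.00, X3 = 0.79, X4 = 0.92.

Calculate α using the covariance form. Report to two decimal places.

α = 0.75

Σσ²ᵢ = 0.82² + 1.00² + 0.79² + 0.92² = 3.1429
Covariances σ_ij = r_ij · s_i · s_j:
  σ(X1,X2) = 0.46 × 0.82 × 1.00 = 0.3772
  σ(X1,X3) = 0.66 × 0.82 × 0.79 = 0.4275
  σ(X1,X4) = 0.20 × 0.82 × 0.92 = 0.1509
  σ(X2,X3) = 0.23 × 1.00 × 0.79 = 0.1817
  σ(X2,X4) = 0.53 × 1.00 × 0.92 = 0.4876
  σ(X3,X4) = 0.56 × 0.79 × 0.92 = 0.4070
σ²_T = Σσ²ᵢ + 2·Σσ_ij = 3.1429 + 2 × 2.0319 = 7.2067
α = (4/3)·(1 − 3.1429/7.2067) = 0.75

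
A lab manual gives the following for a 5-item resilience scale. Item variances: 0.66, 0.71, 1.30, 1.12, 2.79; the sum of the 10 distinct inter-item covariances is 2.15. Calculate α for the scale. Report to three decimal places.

α = 0.494

ΣVar(i) = 0.66 + 0.71 + 1.30 + 1.12 + 2.79 = 6.58
Sum of distinct covariances = 2.15
σ²_T = ΣVar(i) + 2·Σcov = 6.58 + 2 × 2.15 = 10.88
α = (5/4)·(1 − 6.58/10.88) = 0.494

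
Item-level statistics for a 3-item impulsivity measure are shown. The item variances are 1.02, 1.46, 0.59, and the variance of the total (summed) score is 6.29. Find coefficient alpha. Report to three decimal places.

ΣVar(i) = 1.02 + 1.46 + 0.59 = 3.07
α = (k/(k−1))·(1 − ΣVar(i)/Var(T)) = (3/2)·(1 − 3.07/6.29) = 0.768

α = 0.768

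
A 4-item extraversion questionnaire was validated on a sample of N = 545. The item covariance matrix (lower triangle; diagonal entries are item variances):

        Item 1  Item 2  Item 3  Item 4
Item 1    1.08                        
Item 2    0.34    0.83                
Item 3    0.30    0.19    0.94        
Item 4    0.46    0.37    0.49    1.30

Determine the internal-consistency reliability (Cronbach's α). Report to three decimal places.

Cronbach's α = 0.679

ΣVar(i) = 1.08 + 0.83 + 0.94 + 1.30 = 4.15
Sum of the distinct covariances = 2.15
σ²_total = 4.15 + 2 × 2.15 = 8.45
α = (k/(k−1))·(1 − ΣVar(i)/σ²_total) = (4/3)·(1 − 4.15/8.45) = 0.679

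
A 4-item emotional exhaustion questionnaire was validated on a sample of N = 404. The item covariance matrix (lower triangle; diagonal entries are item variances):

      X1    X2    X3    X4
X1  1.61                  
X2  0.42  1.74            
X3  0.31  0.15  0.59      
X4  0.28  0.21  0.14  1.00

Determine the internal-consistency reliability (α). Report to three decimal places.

α = 0.506

Σσᵢ² = 1.61 + 1.74 + 0.59 + 1.00 = 4.94
Sum of off-diagonal covariances = 1.51
σ²_total = 4.94 + 2 × 1.51 = 7.96
α = (k/(k−1))·(1 − Σσᵢ²/σ²_total) = (4/3)·(1 − 4.94/7.96) = 0.506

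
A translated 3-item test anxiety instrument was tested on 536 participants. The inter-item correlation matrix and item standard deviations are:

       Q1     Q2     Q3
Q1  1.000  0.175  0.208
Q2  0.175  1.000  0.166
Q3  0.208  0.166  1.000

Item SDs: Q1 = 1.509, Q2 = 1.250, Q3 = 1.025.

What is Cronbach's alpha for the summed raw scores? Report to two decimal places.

Σσ²ᵢ = 1.509² + 1.250² + 1.025² = 4.8902
Covariances σ_ij = r_ij · s_i · s_j:
  σ(Q1,Q2) = 0.175 × 1.509 × 1.250 = 0.3301
  σ(Q1,Q3) = 0.208 × 1.509 × 1.025 = 0.3217
  σ(Q2,Q3) = 0.166 × 1.250 × 1.025 = 0.2127
σ²_T = Σσ²ᵢ + 2·Σσ_ij = 4.8902 + 2 × 0.8645 = 6.6192
α = (3/2)·(1 − 4.8902/6.6192) = 0.39

Cronbach's alpha = 0.39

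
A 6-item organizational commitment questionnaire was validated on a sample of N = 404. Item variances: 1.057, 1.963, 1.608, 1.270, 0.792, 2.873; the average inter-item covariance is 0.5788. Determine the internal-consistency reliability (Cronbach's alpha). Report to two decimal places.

Cronbach's alpha = 0.77

sum of item variances = 1.057 + 1.963 + 1.608 + 1.270 + 0.792 + 2.873 = 9.563
Sum of the 15 distinct covariances = 15 × 0.5788 = 8.6820
σ²_total = sum of item variances + 2·Σcov = 9.563 + 2 × 8.6820 = 26.9270
α = (6/5)·(1 − 9.563/26.9270) = 0.77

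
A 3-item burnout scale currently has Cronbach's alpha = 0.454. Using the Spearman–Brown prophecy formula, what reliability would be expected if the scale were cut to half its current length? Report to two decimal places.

predicted reliability = 0.29

Length factor m = 1/2
α' = m·α / (1 − (1−m)·α)
   = 1/2 × 0.454 / (1 − (1 − 1/2) × 0.454)
   = 0.2270 / 0.7730 = 0.29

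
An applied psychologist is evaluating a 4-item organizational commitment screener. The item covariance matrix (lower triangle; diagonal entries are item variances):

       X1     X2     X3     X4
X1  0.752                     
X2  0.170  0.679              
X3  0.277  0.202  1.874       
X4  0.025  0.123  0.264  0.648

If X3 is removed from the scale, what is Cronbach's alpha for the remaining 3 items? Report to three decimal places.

Remaining items: X1, X2, X4 (k = 3).
Σσᵢ² = 0.752 + 0.679 + 0.648 = 2.079
total variance = 2.079 + 2 × 0.318 = 2.715
α (item deleted) = (3/2)·(1 − 2.079/2.715) = 0.351

Cronbach's alpha = 0.351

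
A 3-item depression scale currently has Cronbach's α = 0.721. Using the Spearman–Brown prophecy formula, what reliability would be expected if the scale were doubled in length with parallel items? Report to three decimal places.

predicted reliability = 0.838

Length factor m = 2
α' = m·α / (1 + (m−1)·α)
   = 2 × 0.721 / (1 + (2 − 1) × 0.721)
   = 1.4420 / 1.7210 = 0.838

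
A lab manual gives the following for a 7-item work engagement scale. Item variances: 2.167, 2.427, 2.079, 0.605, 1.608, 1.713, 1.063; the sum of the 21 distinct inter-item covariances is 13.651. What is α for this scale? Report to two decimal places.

Σσ²ᵢ = 2.167 + 2.427 + 2.079 + 0.605 + 1.608 + 1.713 + 1.063 = 11.662
Sum of distinct covariances = 13.651
σ²_T = Σσ²ᵢ + 2·Σcov = 11.662 + 2 × 13.651 = 38.964
α = (7/6)·(1 − 11.662/38.964) = 0.82

α = 0.82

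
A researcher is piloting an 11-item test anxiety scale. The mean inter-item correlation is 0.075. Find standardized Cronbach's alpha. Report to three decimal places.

Standardized α = k·r̄ / (1 + (k−1)·r̄) = 11 × 0.075 / (1 + 10 × 0.075)
  = 0.8250 / 1.7500 = 0.471

standardized Cronbach's alpha = 0.471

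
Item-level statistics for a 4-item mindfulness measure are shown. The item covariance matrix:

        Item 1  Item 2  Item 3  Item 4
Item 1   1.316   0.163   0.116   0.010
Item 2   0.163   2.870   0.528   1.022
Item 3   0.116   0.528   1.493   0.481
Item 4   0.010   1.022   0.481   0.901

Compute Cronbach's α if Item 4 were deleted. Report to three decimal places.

Remaining items: Item 1, Item 2, Item 3 (k = 3).
sum of item variances = 1.316 + 2.870 + 1.493 = 5.679
σ²_T = 5.679 + 2 × 0.807 = 7.293
α (item deleted) = (3/2)·(1 − 5.679/7.293) = 0.332

α = 0.332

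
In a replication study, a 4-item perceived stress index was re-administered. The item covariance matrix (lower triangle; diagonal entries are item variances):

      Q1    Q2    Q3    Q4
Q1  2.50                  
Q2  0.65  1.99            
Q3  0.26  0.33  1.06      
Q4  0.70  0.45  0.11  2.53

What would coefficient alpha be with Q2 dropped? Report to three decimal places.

α = 0.390

Remaining items: Q1, Q3, Q4 (k = 3).
ΣVar(i) = 2.50 + 1.06 + 2.53 = 6.09
σ²_total = 6.09 + 2 × 1.07 = 8.23
α (item deleted) = (3/2)·(1 − 6.09/8.23) = 0.390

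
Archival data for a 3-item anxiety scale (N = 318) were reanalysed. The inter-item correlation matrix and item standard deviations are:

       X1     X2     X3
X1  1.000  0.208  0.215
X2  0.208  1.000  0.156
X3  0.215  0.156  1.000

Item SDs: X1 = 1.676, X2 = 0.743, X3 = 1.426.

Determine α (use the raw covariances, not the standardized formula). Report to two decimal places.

α = 0.39

Σσ²ᵢ = 1.676² + 0.743² + 1.426² = 5.3945
Covariances σ_ij = r_ij · s_i · s_j:
  σ(X1,X2) = 0.208 × 1.676 × 0.743 = 0.2590
  σ(X1,X3) = 0.215 × 1.676 × 1.426 = 0.5138
  σ(X2,X3) = 0.156 × 0.743 × 1.426 = 0.1653
σ²_T = Σσ²ᵢ + 2·Σσ_ij = 5.3945 + 2 × 0.9381 = 7.2707
α = (3/2)·(1 − 5.3945/7.2707) = 0.39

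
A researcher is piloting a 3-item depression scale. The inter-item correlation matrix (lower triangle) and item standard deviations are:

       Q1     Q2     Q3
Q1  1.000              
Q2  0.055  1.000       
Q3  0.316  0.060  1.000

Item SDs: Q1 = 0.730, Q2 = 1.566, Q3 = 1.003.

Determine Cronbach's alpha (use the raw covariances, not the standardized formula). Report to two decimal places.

Σσ²ᵢ = 0.730² + 1.566² + 1.003² = 3.9913
Covariances σ_ij = r_ij · s_i · s_j:
  σ(Q1,Q2) = 0.055 × 0.730 × 1.566 = 0.0629
  σ(Q1,Q3) = 0.316 × 0.730 × 1.003 = 0.2314
  σ(Q2,Q3) = 0.060 × 1.566 × 1.003 = 0.0942
σ²_T = Σσ²ᵢ + 2·Σσ_ij = 3.9913 + 2 × 0.3885 = 4.7683
α = (3/2)·(1 − 3.9913/4.7683) = 0.24

Cronbach's alpha = 0.24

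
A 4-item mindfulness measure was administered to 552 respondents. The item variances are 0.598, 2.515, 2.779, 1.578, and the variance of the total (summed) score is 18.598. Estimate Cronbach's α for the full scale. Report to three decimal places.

Σσᵢ² = 0.598 + 2.515 + 2.779 + 1.578 = 7.470
α = (k/(k−1))·(1 − Σσᵢ²/Var(T)) = (4/3)·(1 − 7.470/18.598) = 0.798

α = 0.798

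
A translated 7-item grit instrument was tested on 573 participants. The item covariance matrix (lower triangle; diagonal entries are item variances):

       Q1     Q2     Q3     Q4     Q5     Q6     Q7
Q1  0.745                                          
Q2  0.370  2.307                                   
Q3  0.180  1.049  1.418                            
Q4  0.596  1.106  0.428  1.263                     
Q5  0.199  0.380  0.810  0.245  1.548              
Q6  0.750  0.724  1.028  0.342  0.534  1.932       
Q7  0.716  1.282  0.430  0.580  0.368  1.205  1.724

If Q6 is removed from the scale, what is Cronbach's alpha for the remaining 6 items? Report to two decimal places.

α = 0.79

Remaining items: Q1, Q2, Q3, Q4, Q5, Q7 (k = 6).
ΣVar(i) = 0.745 + 2.307 + 1.418 + 1.263 + 1.548 + 1.724 = 9.005
σ²_T = 9.005 + 2 × 8.739 = 26.483
α (item deleted) = (6/5)·(1 − 9.005/26.483) = 0.79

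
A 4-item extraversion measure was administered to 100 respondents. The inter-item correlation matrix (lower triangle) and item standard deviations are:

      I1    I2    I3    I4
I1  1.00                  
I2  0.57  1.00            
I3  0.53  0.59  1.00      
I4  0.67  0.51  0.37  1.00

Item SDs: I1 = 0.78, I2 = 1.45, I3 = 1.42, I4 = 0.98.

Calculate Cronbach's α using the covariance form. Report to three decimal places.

Σσ²ᵢ = 0.78² + 1.45² + 1.42² + 0.98² = 5.6877
Covariances σ_ij = r_ij · s_i · s_j:
  σ(I1,I2) = 0.57 × 0.78 × 1.45 = 0.6447
  σ(I1,I3) = 0.53 × 0.78 × 1.42 = 0.5870
  σ(I1,I4) = 0.67 × 0.78 × 0.98 = 0.5121
  σ(I2,I3) = 0.59 × 1.45 × 1.42 = 1.2148
  σ(I2,I4) = 0.51 × 1.45 × 0.98 = 0.7247
  σ(I3,I4) = 0.37 × 1.42 × 0.98 = 0.5149
σ²_T = Σσ²ᵢ + 2·Σσ_ij = 5.6877 + 2 × 4.1982 = 14.0841
α = (4/3)·(1 − 5.6877/14.0841) = 0.795

Cronbach's α = 0.795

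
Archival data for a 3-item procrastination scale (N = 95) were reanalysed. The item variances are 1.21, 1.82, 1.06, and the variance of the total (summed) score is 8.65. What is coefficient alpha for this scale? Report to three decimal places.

coefficient alpha = 0.791

Σσᵢ² = 1.21 + 1.82 + 1.06 = 4.09
α = (k/(k−1))·(1 − Σσᵢ²/σ²_total) = (3/2)·(1 − 4.09/8.65) = 0.791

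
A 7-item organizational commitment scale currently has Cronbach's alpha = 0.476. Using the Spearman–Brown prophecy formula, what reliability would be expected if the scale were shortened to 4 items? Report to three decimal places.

predicted reliability = 0.342

Length factor m = 4/7 = 0.5714
α' = m·α / (1 − (1−m)·α)
   = 4/7 × 0.476 / (1 − (1 − 4/7) × 0.476)
   = 0.2720 / 0.7960 = 0.342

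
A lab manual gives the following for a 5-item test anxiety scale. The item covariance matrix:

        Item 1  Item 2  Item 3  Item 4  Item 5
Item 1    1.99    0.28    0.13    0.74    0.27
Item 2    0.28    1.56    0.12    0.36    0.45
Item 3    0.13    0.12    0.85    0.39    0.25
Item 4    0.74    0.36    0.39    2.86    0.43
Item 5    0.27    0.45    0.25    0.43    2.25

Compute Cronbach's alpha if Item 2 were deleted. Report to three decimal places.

α = 0.476

Remaining items: Item 1, Item 3, Item 4, Item 5 (k = 4).
ΣVar(i) = 1.99 + 0.85 + 2.86 + 2.25 = 7.95
σ²_T = 7.95 + 2 × 2.21 = 12.37
α (item deleted) = (4/3)·(1 − 7.95/12.37) = 0.476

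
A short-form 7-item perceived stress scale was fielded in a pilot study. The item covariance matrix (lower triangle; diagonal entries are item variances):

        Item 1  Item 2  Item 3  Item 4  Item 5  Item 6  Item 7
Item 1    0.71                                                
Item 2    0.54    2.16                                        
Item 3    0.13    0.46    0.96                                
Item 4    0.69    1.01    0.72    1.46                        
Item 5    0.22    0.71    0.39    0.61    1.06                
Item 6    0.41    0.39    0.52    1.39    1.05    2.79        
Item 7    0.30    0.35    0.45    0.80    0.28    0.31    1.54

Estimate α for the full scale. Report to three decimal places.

α = 0.802

Σσ²ᵢ = 0.71 + 2.16 + 0.96 + 1.46 + 1.06 + 2.79 + 1.54 = 10.68
Σ_{i<j} σ_ij = 11.73
total variance = 10.68 + 2 × 11.73 = 34.14
α = (k/(k−1))·(1 − Σσ²ᵢ/total variance) = (7/6)·(1 − 10.68/34.14) = 0.802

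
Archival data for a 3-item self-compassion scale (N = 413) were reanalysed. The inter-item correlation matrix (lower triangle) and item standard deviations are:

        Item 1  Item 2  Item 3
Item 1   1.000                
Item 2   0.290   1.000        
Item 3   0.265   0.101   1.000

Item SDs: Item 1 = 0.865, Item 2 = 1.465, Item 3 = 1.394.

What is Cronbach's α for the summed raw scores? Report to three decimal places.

Cronbach's α = 0.405

Σσ²ᵢ = 0.865² + 1.465² + 1.394² = 4.8377
Covariances σ_ij = r_ij · s_i · s_j:
  σ(Item 1,Item 2) = 0.290 × 0.865 × 1.465 = 0.3675
  σ(Item 1,Item 3) = 0.265 × 0.865 × 1.394 = 0.3195
  σ(Item 2,Item 3) = 0.101 × 1.465 × 1.394 = 0.2063
σ²_T = Σσ²ᵢ + 2·Σσ_ij = 4.8377 + 2 × 0.8933 = 6.6243
α = (3/2)·(1 − 4.8377/6.6243) = 0.405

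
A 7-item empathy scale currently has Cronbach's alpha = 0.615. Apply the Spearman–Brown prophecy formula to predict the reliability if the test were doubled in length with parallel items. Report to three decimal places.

predicted reliability = 0.762

Length factor m = 2
α' = m·α / (1 + (m−1)·α)
   = 2 × 0.615 / (1 + (2 − 1) × 0.615)
   = 1.2300 / 1.6150 = 0.762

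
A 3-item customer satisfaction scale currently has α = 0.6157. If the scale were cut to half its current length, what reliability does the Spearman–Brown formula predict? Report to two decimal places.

predicted reliability = 0.44

Length factor m = 1/2
α' = m·α / (1 − (1−m)·α)
   = 1/2 × 0.6157 / (1 − (1 − 1/2) × 0.6157)
   = 0.3079 / 0.6922 = 0.44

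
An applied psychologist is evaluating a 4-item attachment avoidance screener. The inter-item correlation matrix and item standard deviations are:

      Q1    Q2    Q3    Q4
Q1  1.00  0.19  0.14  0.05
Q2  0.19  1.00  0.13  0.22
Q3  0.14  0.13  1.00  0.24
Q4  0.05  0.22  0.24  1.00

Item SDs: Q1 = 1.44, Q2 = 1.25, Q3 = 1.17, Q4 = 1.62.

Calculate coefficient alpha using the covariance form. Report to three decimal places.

Σσ²ᵢ = 1.44² + 1.25² + 1.17² + 1.62² = 7.6294
Covariances σ_ij = r_ij · s_i · s_j:
  σ(Q1,Q2) = 0.19 × 1.44 × 1.25 = 0.3420
  σ(Q1,Q3) = 0.14 × 1.44 × 1.17 = 0.2359
  σ(Q1,Q4) = 0.05 × 1.44 × 1.62 = 0.1166
  σ(Q2,Q3) = 0.13 × 1.25 × 1.17 = 0.1901
  σ(Q2,Q4) = 0.22 × 1.25 × 1.62 = 0.4455
  σ(Q3,Q4) = 0.24 × 1.17 × 1.62 = 0.4549
σ²_T = Σσ²ᵢ + 2·Σσ_ij = 7.6294 + 2 × 1.7850 = 11.1994
α = (4/3)·(1 − 7.6294/11.1994) = 0.425

α = 0.425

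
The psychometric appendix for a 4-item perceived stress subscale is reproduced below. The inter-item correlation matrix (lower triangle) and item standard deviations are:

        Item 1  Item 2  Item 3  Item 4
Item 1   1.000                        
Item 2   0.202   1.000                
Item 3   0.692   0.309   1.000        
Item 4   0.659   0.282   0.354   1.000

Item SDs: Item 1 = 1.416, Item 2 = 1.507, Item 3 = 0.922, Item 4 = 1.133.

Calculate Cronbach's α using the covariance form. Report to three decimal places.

α = 0.712

Σσ²ᵢ = 1.416² + 1.507² + 0.922² + 1.133² = 6.4099
Covariances σ_ij = r_ij · s_i · s_j:
  σ(Item 1,Item 2) = 0.202 × 1.416 × 1.507 = 0.4311
  σ(Item 1,Item 3) = 0.692 × 1.416 × 0.922 = 0.9034
  σ(Item 1,Item 4) = 0.659 × 1.416 × 1.133 = 1.0573
  σ(Item 2,Item 3) = 0.309 × 1.507 × 0.922 = 0.4293
  σ(Item 2,Item 4) = 0.282 × 1.507 × 1.133 = 0.4815
  σ(Item 3,Item 4) = 0.354 × 0.922 × 1.133 = 0.3698
σ²_T = Σσ²ᵢ + 2·Σσ_ij = 6.4099 + 2 × 3.6724 = 13.7547
α = (4/3)·(1 − 6.4099/13.7547) = 0.712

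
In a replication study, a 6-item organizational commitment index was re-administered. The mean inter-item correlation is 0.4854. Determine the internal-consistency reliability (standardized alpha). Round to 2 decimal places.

standardized alpha = 0.85

Standardized α = k·r̄ / (1 + (k−1)·r̄) = 6 × 0.4854 / (1 + 5 × 0.4854)
  = 2.9124 / 3.4270 = 0.85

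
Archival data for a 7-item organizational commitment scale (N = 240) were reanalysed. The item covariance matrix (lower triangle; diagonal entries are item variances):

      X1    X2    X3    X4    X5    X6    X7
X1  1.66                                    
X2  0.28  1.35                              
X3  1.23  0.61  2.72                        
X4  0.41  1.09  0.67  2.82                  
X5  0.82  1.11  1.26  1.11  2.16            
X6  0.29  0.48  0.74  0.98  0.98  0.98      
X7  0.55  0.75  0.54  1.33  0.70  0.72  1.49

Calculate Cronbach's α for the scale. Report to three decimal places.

Σσᵢ² = 1.66 + 1.35 + 2.72 + 2.82 + 2.16 + 0.98 + 1.49 = 13.18
Sum of the distinct covariances = 16.65
Var(T) = 13.18 + 2 × 16.65 = 46.48
α = (k/(k−1))·(1 − Σσᵢ²/Var(T)) = (7/6)·(1 − 13.18/46.48) = 0.836

Cronbach's α = 0.836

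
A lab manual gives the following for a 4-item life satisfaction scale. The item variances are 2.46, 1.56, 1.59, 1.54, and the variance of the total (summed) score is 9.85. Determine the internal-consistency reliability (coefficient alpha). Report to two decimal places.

ΣVar(i) = 2.46 + 1.56 + 1.59 + 1.54 = 7.15
α = (k/(k−1))·(1 − ΣVar(i)/σ²_T) = (4/3)·(1 − 7.15/9.85) = 0.37

coefficient alpha = 0.37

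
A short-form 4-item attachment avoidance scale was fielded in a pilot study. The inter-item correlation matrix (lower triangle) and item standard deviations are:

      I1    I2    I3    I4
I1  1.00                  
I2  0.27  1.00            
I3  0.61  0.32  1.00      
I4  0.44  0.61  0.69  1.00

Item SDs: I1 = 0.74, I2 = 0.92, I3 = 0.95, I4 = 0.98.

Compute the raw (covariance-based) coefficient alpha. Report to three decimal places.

coefficient alpha = 0.795

Σσ²ᵢ = 0.74² + 0.92² + 0.95² + 0.98² = 3.2569
Covariances σ_ij = r_ij · s_i · s_j:
  σ(I1,I2) = 0.27 × 0.74 × 0.92 = 0.1838
  σ(I1,I3) = 0.61 × 0.74 × 0.95 = 0.4288
  σ(I1,I4) = 0.44 × 0.74 × 0.98 = 0.3191
  σ(I2,I3) = 0.32 × 0.92 × 0.95 = 0.2797
  σ(I2,I4) = 0.61 × 0.92 × 0.98 = 0.5500
  σ(I3,I4) = 0.69 × 0.95 × 0.98 = 0.6424
σ²_T = Σσ²ᵢ + 2·Σσ_ij = 3.2569 + 2 × 2.4038 = 8.0645
α = (4/3)·(1 − 3.2569/8.0645) = 0.795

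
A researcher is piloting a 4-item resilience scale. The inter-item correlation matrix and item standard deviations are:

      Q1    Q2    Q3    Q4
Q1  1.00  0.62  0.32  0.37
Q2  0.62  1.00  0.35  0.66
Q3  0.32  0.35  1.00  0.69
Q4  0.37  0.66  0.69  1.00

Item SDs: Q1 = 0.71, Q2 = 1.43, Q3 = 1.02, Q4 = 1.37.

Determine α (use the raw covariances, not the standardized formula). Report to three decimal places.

Σσ²ᵢ = 0.71² + 1.43² + 1.02² + 1.37² = 5.4663
Covariances σ_ij = r_ij · s_i · s_j:
  σ(Q1,Q2) = 0.62 × 0.71 × 1.43 = 0.6295
  σ(Q1,Q3) = 0.32 × 0.71 × 1.02 = 0.2317
  σ(Q1,Q4) = 0.37 × 0.71 × 1.37 = 0.3599
  σ(Q2,Q3) = 0.35 × 1.43 × 1.02 = 0.5105
  σ(Q2,Q4) = 0.66 × 1.43 × 1.37 = 1.2930
  σ(Q3,Q4) = 0.69 × 1.02 × 1.37 = 0.9642
σ²_T = Σσ²ᵢ + 2·Σσ_ij = 5.4663 + 2 × 3.9888 = 13.4439
α = (4/3)·(1 − 5.4663/13.4439) = 0.791

α = 0.791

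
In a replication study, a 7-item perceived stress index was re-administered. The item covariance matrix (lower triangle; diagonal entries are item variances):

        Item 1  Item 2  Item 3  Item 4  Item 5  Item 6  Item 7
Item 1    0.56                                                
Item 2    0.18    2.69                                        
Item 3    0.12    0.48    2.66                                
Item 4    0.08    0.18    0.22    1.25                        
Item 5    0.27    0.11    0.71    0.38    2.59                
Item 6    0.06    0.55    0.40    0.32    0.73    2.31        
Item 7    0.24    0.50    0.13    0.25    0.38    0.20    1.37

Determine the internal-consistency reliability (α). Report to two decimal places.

α = 0.57

sum of item variances = 0.56 + 2.69 + 2.66 + 1.25 + 2.59 + 2.31 + 1.37 = 13.43
Σ_{i<j} σ_ij = 6.49
σ²_T = 13.43 + 2 × 6.49 = 26.41
α = (k/(k−1))·(1 − sum of item variances/σ²_T) = (7/6)·(1 − 13.43/26.41) = 0.57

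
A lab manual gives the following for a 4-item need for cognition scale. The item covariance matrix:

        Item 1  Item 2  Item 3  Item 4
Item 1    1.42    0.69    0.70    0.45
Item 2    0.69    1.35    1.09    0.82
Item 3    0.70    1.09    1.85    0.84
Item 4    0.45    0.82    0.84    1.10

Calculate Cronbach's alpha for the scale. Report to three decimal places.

Cronbach's alpha = 0.821

ΣVar(i) = 1.42 + 1.35 + 1.85 + 1.10 = 5.72
Sum of off-diagonal covariances = 4.59
σ²_T = 5.72 + 2 × 4.59 = 14.90
α = (k/(k−1))·(1 − ΣVar(i)/σ²_T) = (4/3)·(1 − 5.72/14.90) = 0.821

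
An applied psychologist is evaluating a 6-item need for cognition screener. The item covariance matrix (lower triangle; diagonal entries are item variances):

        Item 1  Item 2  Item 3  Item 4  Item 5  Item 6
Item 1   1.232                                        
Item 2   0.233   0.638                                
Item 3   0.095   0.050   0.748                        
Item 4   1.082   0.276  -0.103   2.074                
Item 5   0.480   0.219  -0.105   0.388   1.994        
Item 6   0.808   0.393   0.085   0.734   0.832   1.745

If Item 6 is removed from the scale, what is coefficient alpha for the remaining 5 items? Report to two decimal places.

coefficient alpha = 0.55

Remaining items: Item 1, Item 2, Item 3, Item 4, Item 5 (k = 5).
Σσᵢ² = 1.232 + 0.638 + 0.748 + 2.074 + 1.994 = 6.686
total variance = 6.686 + 2 × 2.615 = 11.916
α (item deleted) = (5/4)·(1 − 6.686/11.916) = 0.55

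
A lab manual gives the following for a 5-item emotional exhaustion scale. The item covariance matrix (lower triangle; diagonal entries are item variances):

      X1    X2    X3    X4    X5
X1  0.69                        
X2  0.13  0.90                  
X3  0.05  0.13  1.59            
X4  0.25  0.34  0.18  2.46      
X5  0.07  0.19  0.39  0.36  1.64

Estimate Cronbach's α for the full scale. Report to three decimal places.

ΣVar(i) = 0.69 + 0.90 + 1.59 + 2.46 + 1.64 = 7.28
Sum of off-diagonal covariances = 2.09
total variance = 7.28 + 2 × 2.09 = 11.46
α = (k/(k−1))·(1 − ΣVar(i)/total variance) = (5/4)·(1 − 7.28/11.46) = 0.456

α = 0.456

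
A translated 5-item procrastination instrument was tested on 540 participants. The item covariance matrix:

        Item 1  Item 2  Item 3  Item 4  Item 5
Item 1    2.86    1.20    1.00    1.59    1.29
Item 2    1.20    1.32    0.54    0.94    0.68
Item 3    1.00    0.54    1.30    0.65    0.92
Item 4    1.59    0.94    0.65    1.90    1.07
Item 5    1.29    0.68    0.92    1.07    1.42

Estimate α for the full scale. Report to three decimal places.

sum of item variances = 2.86 + 1.32 + 1.30 + 1.90 + 1.42 = 8.80
Sum of the distinct covariances = 9.88
total variance = 8.80 + 2 × 9.88 = 28.56
α = (k/(k−1))·(1 − sum of item variances/total variance) = (5/4)·(1 − 8.80/28.56) = 0.865

α = 0.865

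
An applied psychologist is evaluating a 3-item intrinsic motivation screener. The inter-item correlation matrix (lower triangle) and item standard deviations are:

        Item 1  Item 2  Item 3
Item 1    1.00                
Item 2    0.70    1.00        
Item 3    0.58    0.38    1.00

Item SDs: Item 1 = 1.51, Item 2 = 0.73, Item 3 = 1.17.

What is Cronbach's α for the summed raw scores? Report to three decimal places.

Σσ²ᵢ = 1.51² + 0.73² + 1.17² = 4.1819
Covariances σ_ij = r_ij · s_i · s_j:
  σ(Item 1,Item 2) = 0.70 × 1.51 × 0.73 = 0.7716
  σ(Item 1,Item 3) = 0.58 × 1.51 × 1.17 = 1.0247
  σ(Item 2,Item 3) = 0.38 × 0.73 × 1.17 = 0.3246
σ²_T = Σσ²ᵢ + 2·Σσ_ij = 4.1819 + 2 × 2.1209 = 8.4237
α = (3/2)·(1 − 4.1819/8.4237) = 0.755

α = 0.755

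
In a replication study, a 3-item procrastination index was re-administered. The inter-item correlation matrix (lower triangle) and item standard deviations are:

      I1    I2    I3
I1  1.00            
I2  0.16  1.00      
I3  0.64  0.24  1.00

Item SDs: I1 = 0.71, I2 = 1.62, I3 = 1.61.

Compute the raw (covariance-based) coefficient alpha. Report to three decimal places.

coefficient alpha = 0.525

Σσ²ᵢ = 0.71² + 1.62² + 1.61² = 5.7206
Covariances σ_ij = r_ij · s_i · s_j:
  σ(I1,I2) = 0.16 × 0.71 × 1.62 = 0.1840
  σ(I1,I3) = 0.64 × 0.71 × 1.61 = 0.7316
  σ(I2,I3) = 0.24 × 1.62 × 1.61 = 0.6260
σ²_T = Σσ²ᵢ + 2·Σσ_ij = 5.7206 + 2 × 1.5416 = 8.8038
α = (3/2)·(1 − 5.7206/8.8038) = 0.525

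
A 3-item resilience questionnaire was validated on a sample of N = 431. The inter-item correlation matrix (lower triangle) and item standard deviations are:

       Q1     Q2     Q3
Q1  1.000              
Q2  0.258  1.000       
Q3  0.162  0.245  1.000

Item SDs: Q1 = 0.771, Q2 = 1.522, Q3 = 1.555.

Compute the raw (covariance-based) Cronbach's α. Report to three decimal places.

α = 0.432

Σσ²ᵢ = 0.771² + 1.522² + 1.555² = 5.3289
Covariances σ_ij = r_ij · s_i · s_j:
  σ(Q1,Q2) = 0.258 × 0.771 × 1.522 = 0.3028
  σ(Q1,Q3) = 0.162 × 0.771 × 1.555 = 0.1942
  σ(Q2,Q3) = 0.245 × 1.522 × 1.555 = 0.5798
σ²_T = Σσ²ᵢ + 2·Σσ_ij = 5.3289 + 2 × 1.0768 = 7.4825
α = (3/2)·(1 − 5.3289/7.4825) = 0.432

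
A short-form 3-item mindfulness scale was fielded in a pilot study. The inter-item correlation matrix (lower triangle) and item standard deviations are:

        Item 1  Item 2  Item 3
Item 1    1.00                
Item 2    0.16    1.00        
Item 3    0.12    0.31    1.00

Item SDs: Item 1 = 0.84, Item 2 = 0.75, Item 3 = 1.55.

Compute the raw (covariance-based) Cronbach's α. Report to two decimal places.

Cronbach's α = 0.38

Σσ²ᵢ = 0.84² + 0.75² + 1.55² = 3.6706
Covariances σ_ij = r_ij · s_i · s_j:
  σ(Item 1,Item 2) = 0.16 × 0.84 × 0.75 = 0.1008
  σ(Item 1,Item 3) = 0.12 × 0.84 × 1.55 = 0.1562
  σ(Item 2,Item 3) = 0.31 × 0.75 × 1.55 = 0.3604
σ²_T = Σσ²ᵢ + 2·Σσ_ij = 3.6706 + 2 × 0.6174 = 4.9054
α = (3/2)·(1 − 3.6706/4.9054) = 0.38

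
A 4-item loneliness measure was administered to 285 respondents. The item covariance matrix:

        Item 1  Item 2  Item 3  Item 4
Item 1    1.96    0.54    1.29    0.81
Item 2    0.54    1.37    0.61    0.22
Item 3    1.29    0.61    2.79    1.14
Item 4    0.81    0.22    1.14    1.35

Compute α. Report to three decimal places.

ΣVar(i) = 1.96 + 1.37 + 2.79 + 1.35 = 7.47
Sum of off-diagonal covariances = 4.61
total variance = 7.47 + 2 × 4.61 = 16.69
α = (k/(k−1))·(1 − ΣVar(i)/total variance) = (4/3)·(1 − 7.47/16.69) = 0.737

α = 0.737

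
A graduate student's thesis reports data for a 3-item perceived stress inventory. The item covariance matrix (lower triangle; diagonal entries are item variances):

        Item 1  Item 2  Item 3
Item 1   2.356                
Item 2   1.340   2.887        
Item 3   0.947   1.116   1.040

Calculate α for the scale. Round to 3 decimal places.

Σσ²ᵢ = 2.356 + 2.887 + 1.040 = 6.283
Sum of the distinct covariances = 3.403
σ²_T = 6.283 + 2 × 3.403 = 13.089
α = (k/(k−1))·(1 − Σσ²ᵢ/σ²_T) = (3/2)·(1 − 6.283/13.089) = 0.780

α = 0.780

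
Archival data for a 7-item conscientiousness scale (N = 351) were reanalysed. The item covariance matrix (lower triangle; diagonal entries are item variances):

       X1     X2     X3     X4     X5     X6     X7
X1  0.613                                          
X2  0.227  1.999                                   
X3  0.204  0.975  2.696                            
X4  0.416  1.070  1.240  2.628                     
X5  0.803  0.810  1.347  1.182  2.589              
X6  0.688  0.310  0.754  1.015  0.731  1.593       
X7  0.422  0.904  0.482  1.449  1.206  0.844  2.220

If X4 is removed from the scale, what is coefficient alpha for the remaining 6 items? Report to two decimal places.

α = 0.78

Remaining items: X1, X2, X3, X5, X6, X7 (k = 6).
ΣVar(i) = 0.613 + 1.999 + 2.696 + 2.589 + 1.593 + 2.220 = 11.710
total variance = 11.710 + 2 × 10.707 = 33.124
α (item deleted) = (6/5)·(1 − 11.710/33.124) = 0.78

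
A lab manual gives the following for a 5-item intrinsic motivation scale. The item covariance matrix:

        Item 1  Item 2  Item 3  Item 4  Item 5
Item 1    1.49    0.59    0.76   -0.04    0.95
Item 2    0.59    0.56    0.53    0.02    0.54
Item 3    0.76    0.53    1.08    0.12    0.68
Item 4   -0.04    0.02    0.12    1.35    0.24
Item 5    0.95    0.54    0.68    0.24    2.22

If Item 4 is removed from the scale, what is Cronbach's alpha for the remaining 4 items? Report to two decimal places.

Remaining items: Item 1, Item 2, Item 3, Item 5 (k = 4).
ΣVar(i) = 1.49 + 0.56 + 1.08 + 2.22 = 5.35
total variance = 5.35 + 2 × 4.05 = 13.45
α (item deleted) = (4/3)·(1 − 5.35/13.45) = 0.80

Cronbach's alpha = 0.80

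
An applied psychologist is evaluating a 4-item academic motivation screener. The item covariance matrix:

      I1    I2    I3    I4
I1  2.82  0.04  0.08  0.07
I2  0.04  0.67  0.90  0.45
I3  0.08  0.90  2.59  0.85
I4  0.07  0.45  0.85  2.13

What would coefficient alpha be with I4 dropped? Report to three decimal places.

α = 0.377

Remaining items: I1, I2, I3 (k = 3).
sum of item variances = 2.82 + 0.67 + 2.59 = 6.08
σ²_T = 6.08 + 2 × 1.02 = 8.12
α (item deleted) = (3/2)·(1 − 6.08/8.12) = 0.377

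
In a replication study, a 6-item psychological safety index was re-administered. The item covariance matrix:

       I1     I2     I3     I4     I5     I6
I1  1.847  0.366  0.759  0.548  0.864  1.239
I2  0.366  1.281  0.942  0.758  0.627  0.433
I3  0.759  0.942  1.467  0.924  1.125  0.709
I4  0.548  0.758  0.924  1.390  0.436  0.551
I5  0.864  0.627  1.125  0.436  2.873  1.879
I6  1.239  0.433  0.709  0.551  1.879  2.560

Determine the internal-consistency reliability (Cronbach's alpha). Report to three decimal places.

Σσ²ᵢ = 1.847 + 1.281 + 1.467 + 1.390 + 2.873 + 2.560 = 11.418
Sum of the distinct covariances = 12.160
σ²_T = 11.418 + 2 × 12.160 = 35.738
α = (k/(k−1))·(1 − Σσ²ᵢ/σ²_T) = (6/5)·(1 − 11.418/35.738) = 0.817

Cronbach's alpha = 0.817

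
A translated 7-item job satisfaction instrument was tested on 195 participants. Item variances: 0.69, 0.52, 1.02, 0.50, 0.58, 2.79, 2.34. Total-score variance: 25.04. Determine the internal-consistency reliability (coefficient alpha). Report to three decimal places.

sum of item variances = 0.69 + 0.52 + 1.02 + 0.50 + 0.58 + 2.79 + 2.34 = 8.44
α = (k/(k−1))·(1 − sum of item variances/σ²_total) = (7/6)·(1 − 8.44/25.04) = 0.773

α = 0.773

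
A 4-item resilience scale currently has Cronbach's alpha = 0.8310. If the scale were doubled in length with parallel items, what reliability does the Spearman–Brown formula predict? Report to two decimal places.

predicted reliability = 0.91

Length factor m = 2
α' = m·α / (1 + (m−1)·α)
   = 2 × 0.8310 / (1 + (2 − 1) × 0.8310)
   = 1.6620 / 1.8310 = 0.91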